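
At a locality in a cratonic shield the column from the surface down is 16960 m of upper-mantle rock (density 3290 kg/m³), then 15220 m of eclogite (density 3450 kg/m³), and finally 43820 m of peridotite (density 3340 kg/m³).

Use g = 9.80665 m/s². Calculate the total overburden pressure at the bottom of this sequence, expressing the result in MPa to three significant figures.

upper-mantle rock: 3290 kg/m³ × 9.80665 m/s² × 16960 m = 5.472×10^8 Pa = 547.2 MPa
eclogite: 3450 kg/m³ × 9.80665 m/s² × 15220 m = 5.149×10^8 Pa = 514.9 MPa
peridotite: 3340 kg/m³ × 9.80665 m/s² × 43820 m = 1.435×10^9 Pa = 1435 MPa
Total = 547.2 + 514.9 + 1435 = 2497.4 MPa

2500 MPa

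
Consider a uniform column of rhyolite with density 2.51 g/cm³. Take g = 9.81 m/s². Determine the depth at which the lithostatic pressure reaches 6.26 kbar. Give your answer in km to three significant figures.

h = P/(ρg) = 6.26 kbar / (2510 kg/m³ × 9.81 m/s²) = 6.260×10^8 Pa / 24623 Pa/m = 25423 m
= 25.423 km

25.4 km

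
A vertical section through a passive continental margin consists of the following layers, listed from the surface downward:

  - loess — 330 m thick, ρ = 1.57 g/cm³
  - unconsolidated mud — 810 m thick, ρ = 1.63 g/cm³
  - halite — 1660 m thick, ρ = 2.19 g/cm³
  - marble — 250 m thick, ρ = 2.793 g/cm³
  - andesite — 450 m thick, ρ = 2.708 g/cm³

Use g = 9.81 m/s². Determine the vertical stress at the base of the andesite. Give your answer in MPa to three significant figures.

loess: 1570 kg/m³ × 9.81 m/s² × 330 m = 5.083×10^6 Pa = 5.083 MPa
unconsolidated mud: 1630 kg/m³ × 9.81 m/s² × 810 m = 1.295×10^7 Pa = 12.95 MPa
halite: 2190 kg/m³ × 9.81 m/s² × 1660 m = 3.566×10^7 Pa = 35.66 MPa
marble: 2793 kg/m³ × 9.81 m/s² × 250 m = 6.850×10^6 Pa = 6.850 MPa
andesite: 2708 kg/m³ × 9.81 m/s² × 450 m = 1.195×10^7 Pa = 11.95 MPa
Total = 5.083 + 12.95 + 35.66 + 6.850 + 11.95 = 72.502 MPa

72.5 MPa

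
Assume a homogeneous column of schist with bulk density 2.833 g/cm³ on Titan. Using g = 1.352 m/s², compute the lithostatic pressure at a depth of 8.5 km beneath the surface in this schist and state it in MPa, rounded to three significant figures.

32.6 MPa

schist: 2833 kg/m³ × 1.352 m/s² × 8500 m = 3.256×10^7 Pa = 32.56 MPa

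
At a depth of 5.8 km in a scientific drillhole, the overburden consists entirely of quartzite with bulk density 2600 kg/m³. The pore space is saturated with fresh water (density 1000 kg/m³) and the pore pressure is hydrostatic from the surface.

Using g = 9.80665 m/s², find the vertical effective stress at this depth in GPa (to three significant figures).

0.0910 GPa

Overburden (lithostatic) stress σ_v:
quartzite: 2600 kg/m³ × 9.80665 m/s² × 5800 m = 1.479×10^8 Pa = 147.9 MPa
Pore pressure P_p = 1000 kg/m³ × 9.80665 m/s² × 5800 m = 5.688×10^7 Pa = 56.88 MPa
Effective stress σ' = σ_v − P_p = 147.9 − 56.88 = 91.006 MPa = 0.091006 GPa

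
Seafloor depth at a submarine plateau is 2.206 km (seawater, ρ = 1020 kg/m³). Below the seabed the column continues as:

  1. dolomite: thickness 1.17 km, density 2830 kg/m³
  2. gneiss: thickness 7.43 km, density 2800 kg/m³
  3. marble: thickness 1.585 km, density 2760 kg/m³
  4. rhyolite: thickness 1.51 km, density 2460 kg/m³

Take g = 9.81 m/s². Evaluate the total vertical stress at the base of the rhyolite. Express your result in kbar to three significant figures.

3.38 kbar

seawater: 1020 kg/m³ × 9.81 m/s² × 2206 m = 2.207×10^7 Pa = 0.2207 kbar
dolomite: 2830 kg/m³ × 9.81 m/s² × 1170 m = 3.248×10^7 Pa = 0.3248 kbar
gneiss: 2800 kg/m³ × 9.81 m/s² × 7430 m = 2.041×10^8 Pa = 2.041 kbar
marble: 2760 kg/m³ × 9.81 m/s² × 1585 m = 4.291×10^7 Pa = 0.4291 kbar
rhyolite: 2460 kg/m³ × 9.81 m/s² × 1510 m = 3.644×10^7 Pa = 0.3644 kbar
Total = 0.2207 + 0.3248 + 2.041 + 0.4291 + 0.3644 = 3.3800 kbar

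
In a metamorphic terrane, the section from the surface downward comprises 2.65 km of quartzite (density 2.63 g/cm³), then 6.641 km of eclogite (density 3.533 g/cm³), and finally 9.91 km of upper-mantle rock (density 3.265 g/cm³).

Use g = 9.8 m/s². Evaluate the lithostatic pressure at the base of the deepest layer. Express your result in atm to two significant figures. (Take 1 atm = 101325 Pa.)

quartzite: 2630 kg/m³ × 9.8 m/s² × 2650 m = 6.830×10^7 Pa = 674.1 atm
eclogite: 3533 kg/m³ × 9.8 m/s² × 6641 m = 2.299×10^8 Pa = 2269 atm
upper-mantle rock: 3265 kg/m³ × 9.8 m/s² × 9910 m = 3.171×10^8 Pa = 3129 atm
Total = 674.1 + 2269 + 3129 = 6072.8 atm

6100 atm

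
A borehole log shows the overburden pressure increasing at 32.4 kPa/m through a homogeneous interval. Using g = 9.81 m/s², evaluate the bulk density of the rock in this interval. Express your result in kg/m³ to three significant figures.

3300 kg/m³

ρ = (dP/dz)/g = 32.4 kPa/m / 9.81 m/s² = 32400 Pa/m / 9.81 m/s² = 3302.8 kg/m³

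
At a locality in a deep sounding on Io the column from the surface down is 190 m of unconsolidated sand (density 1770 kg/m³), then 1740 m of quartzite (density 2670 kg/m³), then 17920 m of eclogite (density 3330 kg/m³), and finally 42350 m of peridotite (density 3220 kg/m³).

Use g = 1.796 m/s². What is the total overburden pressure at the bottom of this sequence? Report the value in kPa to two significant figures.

unconsolidated sand: 1770 kg/m³ × 1.796 m/s² × 190 m = 6.040×10^5 Pa = 604.0 kPa
quartzite: 2670 kg/m³ × 1.796 m/s² × 1740 m = 8.344×10^6 Pa = 8344 kPa
eclogite: 3330 kg/m³ × 1.796 m/s² × 17920 m = 1.072×10^8 Pa = 1.072×10^5 kPa
peridotite: 3220 kg/m³ × 1.796 m/s² × 42350 m = 2.449×10^8 Pa = 2.449×10^5 kPa
Total = 604.0 + 8344 + 1.072×10^5 + 2.449×10^5 = 3.6104×10^5 kPa

360000 kPa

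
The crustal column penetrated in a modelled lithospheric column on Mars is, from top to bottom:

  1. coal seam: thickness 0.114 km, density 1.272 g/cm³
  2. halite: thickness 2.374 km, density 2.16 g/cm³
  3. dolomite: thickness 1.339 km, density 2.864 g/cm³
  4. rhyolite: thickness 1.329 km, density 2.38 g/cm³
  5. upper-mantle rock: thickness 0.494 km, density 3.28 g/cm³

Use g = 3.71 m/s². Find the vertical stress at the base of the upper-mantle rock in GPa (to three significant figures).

0.0515 GPa

coal seam: 1272 kg/m³ × 3.71 m/s² × 114 m = 5.380×10^5 Pa = 5.380×10^-4 GPa
halite: 2160 kg/m³ × 3.71 m/s² × 2374 m = 1.902×10^7 Pa = 0.01902 GPa
dolomite: 2864 kg/m³ × 3.71 m/s² × 1339 m = 1.423×10^7 Pa = 0.01423 GPa
rhyolite: 2380 kg/m³ × 3.71 m/s² × 1329 m = 1.173×10^7 Pa = 0.01173 GPa
upper-mantle rock: 3280 kg/m³ × 3.71 m/s² × 494 m = 6.011×10^6 Pa = 6.011×10^-3 GPa
Total = 5.380×10^-4 + 0.01902 + 0.01423 + 0.01173 + 6.011×10^-3 = 0.051536 GPa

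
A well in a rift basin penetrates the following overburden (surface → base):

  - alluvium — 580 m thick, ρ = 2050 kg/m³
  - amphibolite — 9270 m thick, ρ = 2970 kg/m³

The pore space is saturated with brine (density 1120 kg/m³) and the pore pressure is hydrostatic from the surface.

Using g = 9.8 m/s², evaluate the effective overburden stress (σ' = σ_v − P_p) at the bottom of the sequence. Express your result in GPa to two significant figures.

0.17 GPa

Overburden (lithostatic) stress σ_v:
alluvium: 2050 kg/m³ × 9.8 m/s² × 580 m = 1.165×10^7 Pa = 11.65 MPa
amphibolite: 2970 kg/m³ × 9.8 m/s² × 9270 m = 2.698×10^8 Pa = 269.8 MPa
Total = 11.65 + 269.8 = 281.46 MPa
Pore pressure P_p = 1120 kg/m³ × 9.8 m/s² × 9850 m = 1.081×10^8 Pa = 108.1 MPa
Effective stress σ' = σ_v − P_p = 281.5 − 108.1 = 173.35 MPa = 0.17335 GPa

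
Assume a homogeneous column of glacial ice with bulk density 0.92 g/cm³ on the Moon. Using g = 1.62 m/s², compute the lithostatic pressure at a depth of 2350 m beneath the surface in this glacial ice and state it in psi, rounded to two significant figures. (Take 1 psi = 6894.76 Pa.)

glacial ice: 920 kg/m³ × 1.62 m/s² × 2350 m = 3.502×10^6 Pa = 508.0 psi

510 psi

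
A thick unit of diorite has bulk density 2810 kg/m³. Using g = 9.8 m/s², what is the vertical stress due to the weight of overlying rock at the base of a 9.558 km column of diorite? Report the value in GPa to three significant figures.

diorite: 2810 kg/m³ × 9.8 m/s² × 9558 m = 2.632×10^8 Pa = 0.2632 GPa

0.263 GPa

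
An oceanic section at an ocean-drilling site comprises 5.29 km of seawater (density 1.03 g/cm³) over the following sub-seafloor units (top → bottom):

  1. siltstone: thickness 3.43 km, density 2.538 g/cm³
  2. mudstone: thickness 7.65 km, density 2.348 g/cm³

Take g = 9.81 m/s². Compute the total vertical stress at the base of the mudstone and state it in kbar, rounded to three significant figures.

seawater: 1030 kg/m³ × 9.81 m/s² × 5290 m = 5.345×10^7 Pa = 0.5345 kbar
siltstone: 2538 kg/m³ × 9.81 m/s² × 3430 m = 8.540×10^7 Pa = 0.8540 kbar
mudstone: 2348 kg/m³ × 9.81 m/s² × 7650 m = 1.762×10^8 Pa = 1.762 kbar
Total = 0.5345 + 0.8540 + 1.762 = 3.1506 kbar

3.15 kbar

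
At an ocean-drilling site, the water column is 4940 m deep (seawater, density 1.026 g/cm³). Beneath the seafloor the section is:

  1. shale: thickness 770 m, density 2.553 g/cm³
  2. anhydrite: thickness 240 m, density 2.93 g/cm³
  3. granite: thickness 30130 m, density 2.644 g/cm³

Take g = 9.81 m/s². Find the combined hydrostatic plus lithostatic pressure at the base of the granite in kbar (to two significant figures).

seawater: 1026 kg/m³ × 9.81 m/s² × 4940 m = 4.972×10^7 Pa = 0.4972 kbar
shale: 2553 kg/m³ × 9.81 m/s² × 770 m = 1.928×10^7 Pa = 0.1928 kbar
anhydrite: 2930 kg/m³ × 9.81 m/s² × 240 m = 6.898×10^6 Pa = 0.06898 kbar
granite: 2644 kg/m³ × 9.81 m/s² × 30130 m = 7.815×10^8 Pa = 7.815 kbar
Total = 0.4972 + 0.1928 + 0.06898 + 7.815 = 8.5741 kbar

8.6 kbar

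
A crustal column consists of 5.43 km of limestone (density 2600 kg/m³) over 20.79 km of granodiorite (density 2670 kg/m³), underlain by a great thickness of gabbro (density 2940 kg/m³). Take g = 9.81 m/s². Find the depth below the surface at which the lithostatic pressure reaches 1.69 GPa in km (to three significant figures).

Pressure at base of upper layers: 2600×9.81×5430 + 2670×9.81×20790 = 6.830×10^8 Pa = 0.6830 GPa
Remaining pressure to be supplied by gabbro: 1.690×10^9 − 6.830×10^8 = 1.007×10^9 Pa
Additional depth in gabbro = 1.007×10^9 Pa / (2940 kg/m³ × 9.81 m/s²) = 34914 m
Total depth = 26220 m + 34914 m = 61134 m
= 61.134 km

61.1 km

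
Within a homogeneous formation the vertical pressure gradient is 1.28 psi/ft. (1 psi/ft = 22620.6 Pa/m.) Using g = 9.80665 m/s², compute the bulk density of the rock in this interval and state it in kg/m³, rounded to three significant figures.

ρ = (dP/dz)/g = 1.28 psi/ft / 9.80665 m/s² = 28954 Pa/m / 9.80665 m/s² = 2952.5 kg/m³

2950 kg/m³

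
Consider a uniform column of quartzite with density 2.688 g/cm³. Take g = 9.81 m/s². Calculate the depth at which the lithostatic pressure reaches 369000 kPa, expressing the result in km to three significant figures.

h = P/(ρg) = 369000 kPa / (2688 kg/m³ × 9.81 m/s²) = 3.690×10^8 Pa / 26369 Pa/m = 13994 m
= 13.994 km

14.0 km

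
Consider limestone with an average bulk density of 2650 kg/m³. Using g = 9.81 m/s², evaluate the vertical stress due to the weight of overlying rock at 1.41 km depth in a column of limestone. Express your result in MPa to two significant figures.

limestone: 2650 kg/m³ × 9.81 m/s² × 1410 m = 3.666×10^7 Pa = 36.66 MPa

37 MPa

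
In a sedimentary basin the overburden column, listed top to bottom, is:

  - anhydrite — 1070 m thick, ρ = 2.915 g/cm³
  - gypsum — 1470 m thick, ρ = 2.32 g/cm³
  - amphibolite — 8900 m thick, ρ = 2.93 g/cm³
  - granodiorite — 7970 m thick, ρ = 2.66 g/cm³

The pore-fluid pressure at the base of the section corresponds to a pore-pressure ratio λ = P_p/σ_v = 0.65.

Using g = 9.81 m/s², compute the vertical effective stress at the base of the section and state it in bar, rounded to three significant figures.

1850 bar

Overburden (lithostatic) stress σ_v:
anhydrite: 2915 kg/m³ × 9.81 m/s² × 1070 m = 3.060×10^7 Pa = 30.60 MPa
gypsum: 2320 kg/m³ × 9.81 m/s² × 1470 m = 3.346×10^7 Pa = 33.46 MPa
amphibolite: 2930 kg/m³ × 9.81 m/s² × 8900 m = 2.558×10^8 Pa = 255.8 MPa
granodiorite: 2660 kg/m³ × 9.81 m/s² × 7970 m = 2.080×10^8 Pa = 208.0 MPa
Total = 30.60 + 33.46 + 255.8 + 208.0 = 527.84 MPa
Pore pressure P_p = λ·σ_v = 0.65 × 527.8 MPa = 343.1 MPa
Effective stress σ' = σ_v − P_p = 527.8 − 343.1 = 184.75 MPa = 1847.5 bar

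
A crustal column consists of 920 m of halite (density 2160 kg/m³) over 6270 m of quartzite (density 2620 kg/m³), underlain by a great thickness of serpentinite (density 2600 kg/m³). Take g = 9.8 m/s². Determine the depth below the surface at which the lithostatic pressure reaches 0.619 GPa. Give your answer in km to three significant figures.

24.4 km

Pressure at base of upper layers: 2160×9.8×920 + 2620×9.8×6270 = 1.805×10^8 Pa = 0.1805 GPa
Remaining pressure to be supplied by serpentinite: 6.190×10^8 − 1.805×10^8 = 4.385×10^8 Pa
Additional depth in serpentinite = 4.385×10^8 Pa / (2600 kg/m³ × 9.8 m/s²) = 17211 m
Total depth = 7190 m + 17211 m = 24401 m
= 24.401 km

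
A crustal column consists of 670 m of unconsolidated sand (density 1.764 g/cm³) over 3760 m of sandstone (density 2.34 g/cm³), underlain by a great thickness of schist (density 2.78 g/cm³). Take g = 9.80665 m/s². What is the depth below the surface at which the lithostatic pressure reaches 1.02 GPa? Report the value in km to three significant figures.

Pressure at base of upper layers: 1764×9.80665×670 + 2340×9.80665×3760 = 9.787×10^7 Pa = 0.09787 GPa
Remaining pressure to be supplied by schist: 1.020×10^9 − 9.787×10^7 = 9.221×10^8 Pa
Additional depth in schist = 9.221×10^8 Pa / (2780 kg/m³ × 9.80665 m/s²) = 33824 m
Total depth = 4430 m + 33824 m = 38254 m
= 38.254 km

38.3 km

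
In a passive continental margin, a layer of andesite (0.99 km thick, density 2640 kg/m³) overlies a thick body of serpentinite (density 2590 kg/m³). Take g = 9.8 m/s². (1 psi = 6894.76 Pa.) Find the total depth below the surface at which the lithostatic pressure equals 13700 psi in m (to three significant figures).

Pressure at base of upper layers: 2640×9.8×990 = 2.561×10^7 Pa = 3715 psi
Remaining pressure to be supplied by serpentinite: 9.446×10^7 − 2.561×10^7 = 6.884×10^7 Pa
Additional depth in serpentinite = 6.884×10^7 Pa / (2590 kg/m³ × 9.8 m/s²) = 2712.4 m
Total depth = 990 m + 2712.4 m = 3702.4 m

3700 m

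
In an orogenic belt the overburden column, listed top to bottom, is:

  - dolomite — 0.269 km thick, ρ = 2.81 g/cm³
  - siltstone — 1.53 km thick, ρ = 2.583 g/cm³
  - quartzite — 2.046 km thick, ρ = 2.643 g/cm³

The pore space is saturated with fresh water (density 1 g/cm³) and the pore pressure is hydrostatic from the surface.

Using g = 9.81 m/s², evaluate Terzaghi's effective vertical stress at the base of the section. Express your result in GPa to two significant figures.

0.062 GPa

Overburden (lithostatic) stress σ_v:
dolomite: 2810 kg/m³ × 9.81 m/s² × 269 m = 7.415×10^6 Pa = 7.415 MPa
siltstone: 2583 kg/m³ × 9.81 m/s² × 1530 m = 3.877×10^7 Pa = 38.77 MPa
quartzite: 2643 kg/m³ × 9.81 m/s² × 2046 m = 5.305×10^7 Pa = 53.05 MPa
Total = 7.415 + 38.77 + 53.05 = 99.233 MPa
Pore pressure P_p = 1000 kg/m³ × 9.81 m/s² × 3845 m = 3.772×10^7 Pa = 37.72 MPa
Effective stress σ' = σ_v − P_p = 99.23 − 37.72 = 61.513 MPa = 0.061513 GPa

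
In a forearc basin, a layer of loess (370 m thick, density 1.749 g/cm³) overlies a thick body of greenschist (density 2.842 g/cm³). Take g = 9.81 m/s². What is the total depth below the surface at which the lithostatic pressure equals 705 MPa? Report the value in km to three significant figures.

Pressure at base of upper layers: 1749×9.81×370 = 6.348×10^6 Pa = 6.348 MPa
Remaining pressure to be supplied by greenschist: 7.050×10^8 − 6.348×10^6 = 6.987×10^8 Pa
Additional depth in greenschist = 6.987×10^8 Pa / (2842 kg/m³ × 9.81 m/s²) = 25059 m
Total depth = 370 m + 25059 m = 25429 m
= 25.429 km

25.4 km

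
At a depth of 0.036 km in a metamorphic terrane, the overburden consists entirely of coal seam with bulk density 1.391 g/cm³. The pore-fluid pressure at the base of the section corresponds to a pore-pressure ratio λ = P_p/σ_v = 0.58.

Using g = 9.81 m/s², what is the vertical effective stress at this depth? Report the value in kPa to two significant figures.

210 kPa

Overburden (lithostatic) stress σ_v:
coal seam: 1391 kg/m³ × 9.81 m/s² × 36 m = 4.912×10^5 Pa = 0.4912 MPa
Pore pressure P_p = λ·σ_v = 0.58 × 0.4912 MPa = 0.2849 MPa
Effective stress σ' = σ_v − P_p = 0.4912 − 0.2849 = 0.20632 MPa = 206.32 kPa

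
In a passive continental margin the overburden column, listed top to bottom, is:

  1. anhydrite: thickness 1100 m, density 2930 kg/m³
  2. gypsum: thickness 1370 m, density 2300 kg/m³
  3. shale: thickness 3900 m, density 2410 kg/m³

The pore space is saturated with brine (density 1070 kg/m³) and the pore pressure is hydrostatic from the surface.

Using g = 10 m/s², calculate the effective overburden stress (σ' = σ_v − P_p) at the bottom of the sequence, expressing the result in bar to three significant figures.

896 bar

Overburden (lithostatic) stress σ_v:
anhydrite: 2930 kg/m³ × 10 m/s² × 1100 m = 3.223×10^7 Pa = 32.23 MPa
gypsum: 2300 kg/m³ × 10 m/s² × 1370 m = 3.151×10^7 Pa = 31.51 MPa
shale: 2410 kg/m³ × 10 m/s² × 3900 m = 9.399×10^7 Pa = 93.99 MPa
Total = 32.23 + 31.51 + 93.99 = 157.73 MPa
Pore pressure P_p = 1070 kg/m³ × 10 m/s² × 6370 m = 6.816×10^7 Pa = 68.16 MPa
Effective stress σ' = σ_v − P_p = 157.7 − 68.16 = 89.571 MPa = 895.71 bar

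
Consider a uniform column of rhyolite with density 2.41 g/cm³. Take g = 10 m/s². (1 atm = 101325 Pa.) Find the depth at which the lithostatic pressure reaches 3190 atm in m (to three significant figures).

13400 m

h = P/(ρg) = 3190 atm / (2410 kg/m³ × 10 m/s²) = 3.232×10^8 Pa / 24100 Pa/m = 13412 m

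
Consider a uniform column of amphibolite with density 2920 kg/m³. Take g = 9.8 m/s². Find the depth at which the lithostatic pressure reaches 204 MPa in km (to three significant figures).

h = P/(ρg) = 204 MPa / (2920 kg/m³ × 9.8 m/s²) = 2.040×10^8 Pa / 28616 Pa/m = 7128.9 m
= 7.1289 km

7.13 km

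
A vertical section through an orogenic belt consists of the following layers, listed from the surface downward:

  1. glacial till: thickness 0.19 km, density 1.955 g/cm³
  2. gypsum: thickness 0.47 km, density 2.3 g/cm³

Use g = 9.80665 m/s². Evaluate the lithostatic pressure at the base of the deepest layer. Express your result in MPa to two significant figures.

14 MPa

glacial till: 1955 kg/m³ × 9.80665 m/s² × 190 m = 3.643×10^6 Pa = 3.643 MPa
gypsum: 2300 kg/m³ × 9.80665 m/s² × 470 m = 1.060×10^7 Pa = 10.60 MPa
Total = 3.643 + 10.60 = 14.244 MPa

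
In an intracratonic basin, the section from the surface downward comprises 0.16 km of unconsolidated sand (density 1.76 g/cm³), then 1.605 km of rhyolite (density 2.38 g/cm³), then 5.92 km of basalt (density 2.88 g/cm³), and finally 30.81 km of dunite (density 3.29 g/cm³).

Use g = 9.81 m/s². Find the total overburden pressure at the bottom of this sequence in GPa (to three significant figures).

1.20 GPa

unconsolidated sand: 1760 kg/m³ × 9.81 m/s² × 160 m = 2.762×10^6 Pa = 2.762×10^-3 GPa
rhyolite: 2380 kg/m³ × 9.81 m/s² × 1605 m = 3.747×10^7 Pa = 0.03747 GPa
basalt: 2880 kg/m³ × 9.81 m/s² × 5920 m = 1.673×10^8 Pa = 0.1673 GPa
dunite: 3290 kg/m³ × 9.81 m/s² × 30810 m = 9.944×10^8 Pa = 0.9944 GPa
Total = 2.762×10^-3 + 0.03747 + 0.1673 + 0.9944 = 1.2019 GPa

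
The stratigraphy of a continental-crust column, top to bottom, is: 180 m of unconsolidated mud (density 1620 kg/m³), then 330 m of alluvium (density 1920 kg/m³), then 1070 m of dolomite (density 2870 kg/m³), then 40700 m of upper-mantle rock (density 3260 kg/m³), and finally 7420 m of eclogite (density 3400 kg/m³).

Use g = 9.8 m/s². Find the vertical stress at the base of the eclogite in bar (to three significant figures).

unconsolidated mud: 1620 kg/m³ × 9.8 m/s² × 180 m = 2.858×10^6 Pa = 28.58 bar
alluvium: 1920 kg/m³ × 9.8 m/s² × 330 m = 6.209×10^6 Pa = 62.09 bar
dolomite: 2870 kg/m³ × 9.8 m/s² × 1070 m = 3.009×10^7 Pa = 300.9 bar
upper-mantle rock: 3260 kg/m³ × 9.8 m/s² × 40700 m = 1.300×10^9 Pa = 13003 bar
eclogite: 3400 kg/m³ × 9.8 m/s² × 7420 m = 2.472×10^8 Pa = 2472 bar
Total = 28.58 + 62.09 + 300.9 + 13003 + 2472 = 15867 bar

15900 bar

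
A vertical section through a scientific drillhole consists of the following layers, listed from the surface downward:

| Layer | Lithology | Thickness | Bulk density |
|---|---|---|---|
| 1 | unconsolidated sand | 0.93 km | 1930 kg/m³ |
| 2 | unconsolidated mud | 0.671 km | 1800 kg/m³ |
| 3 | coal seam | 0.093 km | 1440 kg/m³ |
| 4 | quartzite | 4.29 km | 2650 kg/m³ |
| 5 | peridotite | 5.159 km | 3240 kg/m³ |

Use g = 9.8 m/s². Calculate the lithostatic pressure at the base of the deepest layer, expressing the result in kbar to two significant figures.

3.1 kbar

unconsolidated sand: 1930 kg/m³ × 9.8 m/s² × 930 m = 1.759×10^7 Pa = 0.1759 kbar
unconsolidated mud: 1800 kg/m³ × 9.8 m/s² × 671 m = 1.184×10^7 Pa = 0.1184 kbar
coal seam: 1440 kg/m³ × 9.8 m/s² × 93 m = 1.312×10^6 Pa = 0.01312 kbar
quartzite: 2650 kg/m³ × 9.8 m/s² × 4290 m = 1.114×10^8 Pa = 1.114 kbar
peridotite: 3240 kg/m³ × 9.8 m/s² × 5159 m = 1.638×10^8 Pa = 1.638 kbar
Total = 0.1759 + 0.1184 + 0.01312 + 1.114 + 1.638 = 3.0596 kbar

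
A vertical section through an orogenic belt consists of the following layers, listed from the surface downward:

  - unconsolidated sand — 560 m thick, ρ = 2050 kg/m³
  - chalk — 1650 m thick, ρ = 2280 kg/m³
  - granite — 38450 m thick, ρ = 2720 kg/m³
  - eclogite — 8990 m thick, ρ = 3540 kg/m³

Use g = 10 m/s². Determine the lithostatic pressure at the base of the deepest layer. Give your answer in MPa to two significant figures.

unconsolidated sand: 2050 kg/m³ × 10 m/s² × 560 m = 1.148×10^7 Pa = 11.48 MPa
chalk: 2280 kg/m³ × 10 m/s² × 1650 m = 3.762×10^7 Pa = 37.62 MPa
granite: 2720 kg/m³ × 10 m/s² × 38450 m = 1.046×10^9 Pa = 1046 MPa
eclogite: 3540 kg/m³ × 10 m/s² × 8990 m = 3.182×10^8 Pa = 318.2 MPa
Total = 11.48 + 37.62 + 1046 + 318.2 = 1413.2 MPa

1400 MPa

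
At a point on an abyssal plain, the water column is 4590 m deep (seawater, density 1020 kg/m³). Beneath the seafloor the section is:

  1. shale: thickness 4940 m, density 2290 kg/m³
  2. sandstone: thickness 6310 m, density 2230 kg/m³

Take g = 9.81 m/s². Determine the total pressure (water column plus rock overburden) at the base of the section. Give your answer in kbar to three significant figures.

seawater: 1020 kg/m³ × 9.81 m/s² × 4590 m = 4.593×10^7 Pa = 0.4593 kbar
shale: 2290 kg/m³ × 9.81 m/s² × 4940 m = 1.110×10^8 Pa = 1.110 kbar
sandstone: 2230 kg/m³ × 9.81 m/s² × 6310 m = 1.380×10^8 Pa = 1.380 kbar
Total = 0.4593 + 1.110 + 1.380 = 2.9494 kbar

2.95 kbar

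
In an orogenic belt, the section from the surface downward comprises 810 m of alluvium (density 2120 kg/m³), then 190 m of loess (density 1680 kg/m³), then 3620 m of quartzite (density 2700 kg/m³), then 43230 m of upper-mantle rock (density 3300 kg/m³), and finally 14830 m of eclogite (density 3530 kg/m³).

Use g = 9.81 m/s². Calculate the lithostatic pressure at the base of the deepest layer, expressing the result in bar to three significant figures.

alluvium: 2120 kg/m³ × 9.81 m/s² × 810 m = 1.685×10^7 Pa = 168.5 bar
loess: 1680 kg/m³ × 9.81 m/s² × 190 m = 3.131×10^6 Pa = 31.31 bar
quartzite: 2700 kg/m³ × 9.81 m/s² × 3620 m = 9.588×10^7 Pa = 958.8 bar
upper-mantle rock: 3300 kg/m³ × 9.81 m/s² × 43230 m = 1.399×10^9 Pa = 13995 bar
eclogite: 3530 kg/m³ × 9.81 m/s² × 14830 m = 5.136×10^8 Pa = 5136 bar
Total = 168.5 + 31.31 + 958.8 + 13995 + 5136 = 20289 bar

20300 bar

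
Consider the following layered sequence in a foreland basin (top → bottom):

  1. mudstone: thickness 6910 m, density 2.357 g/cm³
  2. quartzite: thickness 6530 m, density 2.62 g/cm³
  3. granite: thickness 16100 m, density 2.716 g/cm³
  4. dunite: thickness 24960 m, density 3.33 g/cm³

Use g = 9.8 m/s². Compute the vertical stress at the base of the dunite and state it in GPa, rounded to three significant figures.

mudstone: 2357 kg/m³ × 9.8 m/s² × 6910 m = 1.596×10^8 Pa = 0.1596 GPa
quartzite: 2620 kg/m³ × 9.8 m/s² × 6530 m = 1.677×10^8 Pa = 0.1677 GPa
granite: 2716 kg/m³ × 9.8 m/s² × 16100 m = 4.285×10^8 Pa = 0.4285 GPa
dunite: 3330 kg/m³ × 9.8 m/s² × 24960 m = 8.145×10^8 Pa = 0.8145 GPa
Total = 0.1596 + 0.1677 + 0.4285 + 0.8145 = 1.5704 GPa

1.57 GPa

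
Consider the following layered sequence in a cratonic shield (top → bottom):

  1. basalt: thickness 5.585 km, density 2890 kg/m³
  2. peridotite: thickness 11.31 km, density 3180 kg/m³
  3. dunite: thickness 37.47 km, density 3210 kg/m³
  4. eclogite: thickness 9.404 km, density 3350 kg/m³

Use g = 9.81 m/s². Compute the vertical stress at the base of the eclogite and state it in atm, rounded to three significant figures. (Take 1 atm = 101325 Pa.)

basalt: 2890 kg/m³ × 9.81 m/s² × 5585 m = 1.583×10^8 Pa = 1563 atm
peridotite: 3180 kg/m³ × 9.81 m/s² × 11310 m = 3.528×10^8 Pa = 3482 atm
dunite: 3210 kg/m³ × 9.81 m/s² × 37470 m = 1.180×10^9 Pa = 11645 atm
eclogite: 3350 kg/m³ × 9.81 m/s² × 9404 m = 3.090×10^8 Pa = 3050 atm
Total = 1563 + 3482 + 11645 + 3050 = 19740 atm

19700 atm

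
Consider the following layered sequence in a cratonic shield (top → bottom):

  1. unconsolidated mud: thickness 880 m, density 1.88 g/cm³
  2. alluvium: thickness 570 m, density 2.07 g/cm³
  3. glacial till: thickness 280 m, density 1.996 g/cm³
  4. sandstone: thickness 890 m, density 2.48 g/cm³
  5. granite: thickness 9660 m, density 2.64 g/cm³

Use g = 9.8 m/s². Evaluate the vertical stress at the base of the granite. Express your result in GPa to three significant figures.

0.305 GPa

unconsolidated mud: 1880 kg/m³ × 9.8 m/s² × 880 m = 1.621×10^7 Pa = 0.01621 GPa
alluvium: 2070 kg/m³ × 9.8 m/s² × 570 m = 1.156×10^7 Pa = 0.01156 GPa
glacial till: 1996 kg/m³ × 9.8 m/s² × 280 m = 5.477×10^6 Pa = 5.477×10^-3 GPa
sandstone: 2480 kg/m³ × 9.8 m/s² × 890 m = 2.163×10^7 Pa = 0.02163 GPa
granite: 2640 kg/m³ × 9.8 m/s² × 9660 m = 2.499×10^8 Pa = 0.2499 GPa
Total = 0.01621 + 0.01156 + 5.477×10^-3 + 0.02163 + 0.2499 = 0.30481 GPa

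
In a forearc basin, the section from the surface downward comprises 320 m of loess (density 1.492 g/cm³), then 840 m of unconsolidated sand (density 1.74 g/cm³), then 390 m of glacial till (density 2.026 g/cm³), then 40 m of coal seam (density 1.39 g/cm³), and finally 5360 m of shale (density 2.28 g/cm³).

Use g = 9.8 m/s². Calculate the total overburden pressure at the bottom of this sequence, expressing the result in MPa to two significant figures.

loess: 1492 kg/m³ × 9.8 m/s² × 320 m = 4.679×10^6 Pa = 4.679 MPa
unconsolidated sand: 1740 kg/m³ × 9.8 m/s² × 840 m = 1.432×10^7 Pa = 14.32 MPa
glacial till: 2026 kg/m³ × 9.8 m/s² × 390 m = 7.743×10^6 Pa = 7.743 MPa
coal seam: 1390 kg/m³ × 9.8 m/s² × 40 m = 5.449×10^5 Pa = 0.5449 MPa
shale: 2280 kg/m³ × 9.8 m/s² × 5360 m = 1.198×10^8 Pa = 119.8 MPa
Total = 4.679 + 14.32 + 7.743 + 0.5449 + 119.8 = 147.05 MPa

150 MPa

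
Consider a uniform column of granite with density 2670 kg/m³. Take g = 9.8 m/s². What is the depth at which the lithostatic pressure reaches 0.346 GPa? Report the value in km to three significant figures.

h = P/(ρg) = 0.346 GPa / (2670 kg/m³ × 9.8 m/s²) = 3.460×10^8 Pa / 26166 Pa/m = 13223 m
= 13.223 km

13.2 km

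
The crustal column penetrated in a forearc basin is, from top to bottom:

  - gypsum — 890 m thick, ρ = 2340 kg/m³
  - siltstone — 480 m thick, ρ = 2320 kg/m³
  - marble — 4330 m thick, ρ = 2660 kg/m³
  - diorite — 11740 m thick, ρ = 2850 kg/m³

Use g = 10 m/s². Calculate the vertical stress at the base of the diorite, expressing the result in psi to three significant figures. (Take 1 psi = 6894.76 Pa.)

gypsum: 2340 kg/m³ × 10 m/s² × 890 m = 2.083×10^7 Pa = 3021 psi
siltstone: 2320 kg/m³ × 10 m/s² × 480 m = 1.114×10^7 Pa = 1615 psi
marble: 2660 kg/m³ × 10 m/s² × 4330 m = 1.152×10^8 Pa = 16705 psi
diorite: 2850 kg/m³ × 10 m/s² × 11740 m = 3.346×10^8 Pa = 48528 psi
Total = 3021 + 1615 + 16705 + 48528 = 69869 psi

69900 psi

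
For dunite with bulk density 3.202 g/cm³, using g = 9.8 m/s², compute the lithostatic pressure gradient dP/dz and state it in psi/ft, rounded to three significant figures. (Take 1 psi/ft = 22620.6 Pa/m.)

1.39 psi/ft

dP/dz = ρg = 3202 kg/m³ × 9.8 m/s² = 31380 Pa/m
= 31380 Pa/m × (1 psi/ft / 22621 Pa/m) = 1.3872 psi/ft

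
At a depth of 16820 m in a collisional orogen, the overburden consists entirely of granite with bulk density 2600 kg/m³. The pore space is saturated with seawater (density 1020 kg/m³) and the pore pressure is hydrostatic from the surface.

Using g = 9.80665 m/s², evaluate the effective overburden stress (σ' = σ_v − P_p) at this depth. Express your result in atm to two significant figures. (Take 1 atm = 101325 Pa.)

Overburden (lithostatic) stress σ_v:
granite: 2600 kg/m³ × 9.80665 m/s² × 16820 m = 4.289×10^8 Pa = 428.9 MPa
Pore pressure P_p = 1020 kg/m³ × 9.80665 m/s² × 16820 m = 1.682×10^8 Pa = 168.2 MPa
Effective stress σ' = σ_v − P_p = 428.9 − 168.2 = 260.62 MPa = 2572.1 atm

2600 atm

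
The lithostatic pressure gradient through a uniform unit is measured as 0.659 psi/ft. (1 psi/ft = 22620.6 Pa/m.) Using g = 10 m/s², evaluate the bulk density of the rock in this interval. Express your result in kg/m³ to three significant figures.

ρ = (dP/dz)/g = 0.659 psi/ft / 10 m/s² = 14907 Pa/m / 10 m/s² = 1490.7 kg/m³

1490 kg/m³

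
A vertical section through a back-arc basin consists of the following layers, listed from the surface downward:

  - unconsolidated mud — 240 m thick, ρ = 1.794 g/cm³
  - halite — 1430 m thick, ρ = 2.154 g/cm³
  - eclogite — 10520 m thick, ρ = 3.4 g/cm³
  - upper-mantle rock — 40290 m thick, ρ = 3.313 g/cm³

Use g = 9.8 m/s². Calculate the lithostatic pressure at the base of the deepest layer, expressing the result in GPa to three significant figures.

unconsolidated mud: 1794 kg/m³ × 9.8 m/s² × 240 m = 4.219×10^6 Pa = 4.219×10^-3 GPa
halite: 2154 kg/m³ × 9.8 m/s² × 1430 m = 3.019×10^7 Pa = 0.03019 GPa
eclogite: 3400 kg/m³ × 9.8 m/s² × 10520 m = 3.505×10^8 Pa = 0.3505 GPa
upper-mantle rock: 3313 kg/m³ × 9.8 m/s² × 40290 m = 1.308×10^9 Pa = 1.308 GPa
Total = 4.219×10^-3 + 0.03019 + 0.3505 + 1.308 = 1.6930 GPa

1.69 GPa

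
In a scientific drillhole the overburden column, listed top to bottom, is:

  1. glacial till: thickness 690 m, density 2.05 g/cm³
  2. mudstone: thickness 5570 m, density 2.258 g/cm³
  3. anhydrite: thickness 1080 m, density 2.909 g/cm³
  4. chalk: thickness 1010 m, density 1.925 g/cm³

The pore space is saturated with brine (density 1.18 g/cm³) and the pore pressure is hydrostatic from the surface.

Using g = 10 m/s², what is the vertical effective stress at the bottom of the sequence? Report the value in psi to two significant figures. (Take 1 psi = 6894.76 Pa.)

13000 psi

Overburden (lithostatic) stress σ_v:
glacial till: 2050 kg/m³ × 10 m/s² × 690 m = 1.415×10^7 Pa = 14.14 MPa
mudstone: 2258 kg/m³ × 10 m/s² × 5570 m = 1.258×10^8 Pa = 125.8 MPa
anhydrite: 2909 kg/m³ × 10 m/s² × 1080 m = 3.142×10^7 Pa = 31.42 MPa
chalk: 1925 kg/m³ × 10 m/s² × 1010 m = 1.944×10^7 Pa = 19.44 MPa
Total = 14.14 + 125.8 + 31.42 + 19.44 = 190.78 MPa
Pore pressure P_p = 1180 kg/m³ × 10 m/s² × 8350 m = 9.853×10^7 Pa = 98.53 MPa
Effective stress σ' = σ_v − P_p = 190.8 − 98.53 = 92.245 MPa = 13379 psi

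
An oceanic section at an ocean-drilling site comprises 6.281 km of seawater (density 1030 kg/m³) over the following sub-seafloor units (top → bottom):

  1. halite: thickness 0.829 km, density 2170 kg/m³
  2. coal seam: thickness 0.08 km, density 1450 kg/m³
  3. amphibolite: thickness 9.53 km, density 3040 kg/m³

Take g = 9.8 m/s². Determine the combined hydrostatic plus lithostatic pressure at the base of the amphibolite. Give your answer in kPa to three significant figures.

seawater: 1030 kg/m³ × 9.8 m/s² × 6281 m = 6.340×10^7 Pa = 63400 kPa
halite: 2170 kg/m³ × 9.8 m/s² × 829 m = 1.763×10^7 Pa = 17630 kPa
coal seam: 1450 kg/m³ × 9.8 m/s² × 80 m = 1.137×10^6 Pa = 1137 kPa
amphibolite: 3040 kg/m³ × 9.8 m/s² × 9530 m = 2.839×10^8 Pa = 2.839×10^5 kPa
Total = 63400 + 17630 + 1137 + 2.839×10^5 = 3.6608×10^5 kPa

366000 kPa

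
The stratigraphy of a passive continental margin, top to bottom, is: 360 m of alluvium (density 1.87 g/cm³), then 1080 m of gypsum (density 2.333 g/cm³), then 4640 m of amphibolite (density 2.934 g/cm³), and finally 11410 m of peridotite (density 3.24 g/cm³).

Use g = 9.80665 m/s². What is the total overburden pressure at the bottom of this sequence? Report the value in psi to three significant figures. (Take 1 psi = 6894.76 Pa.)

76500 psi

alluvium: 1870 kg/m³ × 9.80665 m/s² × 360 m = 6.602×10^6 Pa = 957.5 psi
gypsum: 2333 kg/m³ × 9.80665 m/s² × 1080 m = 2.471×10^7 Pa = 3584 psi
amphibolite: 2934 kg/m³ × 9.80665 m/s² × 4640 m = 1.335×10^8 Pa = 19363 psi
peridotite: 3240 kg/m³ × 9.80665 m/s² × 11410 m = 3.625×10^8 Pa = 52581 psi
Total = 957.5 + 3584 + 19363 + 52581 = 76486 psi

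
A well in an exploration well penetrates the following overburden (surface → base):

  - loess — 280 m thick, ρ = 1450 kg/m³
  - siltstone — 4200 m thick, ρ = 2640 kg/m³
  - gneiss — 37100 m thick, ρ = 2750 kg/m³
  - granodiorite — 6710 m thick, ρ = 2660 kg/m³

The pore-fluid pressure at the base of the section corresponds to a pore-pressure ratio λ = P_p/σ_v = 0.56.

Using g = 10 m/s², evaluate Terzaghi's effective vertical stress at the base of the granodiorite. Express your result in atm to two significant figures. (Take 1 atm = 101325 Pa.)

Overburden (lithostatic) stress σ_v:
loess: 1450 kg/m³ × 10 m/s² × 280 m = 4.060×10^6 Pa = 4.060 MPa
siltstone: 2640 kg/m³ × 10 m/s² × 4200 m = 1.109×10^8 Pa = 110.9 MPa
gneiss: 2750 kg/m³ × 10 m/s² × 37100 m = 1.020×10^9 Pa = 1020 MPa
granodiorite: 2660 kg/m³ × 10 m/s² × 6710 m = 1.785×10^8 Pa = 178.5 MPa
Total = 4.060 + 110.9 + 1020 + 178.5 = 1313.7 MPa
Pore pressure P_p = λ·σ_v = 0.56 × 1314 MPa = 735.7 MPa
Effective stress σ' = σ_v − P_p = 1314 − 735.7 = 578.02 MPa = 5704.6 atm

5700 atm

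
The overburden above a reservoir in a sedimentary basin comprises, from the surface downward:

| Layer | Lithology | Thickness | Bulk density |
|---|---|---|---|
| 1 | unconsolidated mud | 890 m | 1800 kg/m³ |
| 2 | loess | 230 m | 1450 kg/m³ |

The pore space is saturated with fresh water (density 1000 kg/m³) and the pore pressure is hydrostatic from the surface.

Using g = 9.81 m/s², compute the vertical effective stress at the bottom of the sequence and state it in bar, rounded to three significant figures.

Overburden (lithostatic) stress σ_v:
unconsolidated mud: 1800 kg/m³ × 9.81 m/s² × 890 m = 1.572×10^7 Pa = 15.72 MPa
loess: 1450 kg/m³ × 9.81 m/s² × 230 m = 3.272×10^6 Pa = 3.272 MPa
Total = 15.72 + 3.272 = 18.987 MPa
Pore pressure P_p = 1000 kg/m³ × 9.81 m/s² × 1120 m = 1.099×10^7 Pa = 10.99 MPa
Effective stress σ' = σ_v − P_p = 18.99 − 10.99 = 8.0001 MPa = 80.001 bar

80.0 bar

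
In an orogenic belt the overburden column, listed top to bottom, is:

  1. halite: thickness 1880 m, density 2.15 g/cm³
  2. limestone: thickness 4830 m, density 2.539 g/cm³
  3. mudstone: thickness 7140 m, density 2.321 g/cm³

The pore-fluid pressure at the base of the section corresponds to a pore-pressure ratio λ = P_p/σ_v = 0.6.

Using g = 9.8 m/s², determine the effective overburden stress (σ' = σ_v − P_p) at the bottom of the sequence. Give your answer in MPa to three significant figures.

129 MPa

Overburden (lithostatic) stress σ_v:
halite: 2150 kg/m³ × 9.8 m/s² × 1880 m = 3.961×10^7 Pa = 39.61 MPa
limestone: 2539 kg/m³ × 9.8 m/s² × 4830 m = 1.202×10^8 Pa = 120.2 MPa
mudstone: 2321 kg/m³ × 9.8 m/s² × 7140 m = 1.624×10^8 Pa = 162.4 MPa
Total = 39.61 + 120.2 + 162.4 = 322.20 MPa
Pore pressure P_p = λ·σ_v = 0.6 × 322.2 MPa = 193.3 MPa
Effective stress σ' = σ_v − P_p = 322.2 − 193.3 = 128.88 MPa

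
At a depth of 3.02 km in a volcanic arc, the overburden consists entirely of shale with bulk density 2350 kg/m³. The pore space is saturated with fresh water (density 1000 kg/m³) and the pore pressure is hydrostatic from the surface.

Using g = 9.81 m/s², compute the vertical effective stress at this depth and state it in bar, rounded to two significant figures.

Overburden (lithostatic) stress σ_v:
shale: 2350 kg/m³ × 9.81 m/s² × 3020 m = 6.962×10^7 Pa = 69.62 MPa
Pore pressure P_p = 1000 kg/m³ × 9.81 m/s² × 3020 m = 2.963×10^7 Pa = 29.63 MPa
Effective stress σ' = σ_v − P_p = 69.62 − 29.63 = 39.995 MPa = 399.95 bar

400 bar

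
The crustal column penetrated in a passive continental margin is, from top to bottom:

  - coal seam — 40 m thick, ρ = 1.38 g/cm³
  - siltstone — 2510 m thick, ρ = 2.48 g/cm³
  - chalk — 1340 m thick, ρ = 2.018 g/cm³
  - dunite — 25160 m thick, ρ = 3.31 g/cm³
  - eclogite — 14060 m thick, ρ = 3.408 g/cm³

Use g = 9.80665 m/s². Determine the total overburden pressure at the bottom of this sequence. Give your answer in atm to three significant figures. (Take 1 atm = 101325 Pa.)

13600 atm

coal seam: 1380 kg/m³ × 9.80665 m/s² × 40 m = 5.413×10^5 Pa = 5.342 atm
siltstone: 2480 kg/m³ × 9.80665 m/s² × 2510 m = 6.104×10^7 Pa = 602.5 atm
chalk: 2018 kg/m³ × 9.80665 m/s² × 1340 m = 2.652×10^7 Pa = 261.7 atm
dunite: 3310 kg/m³ × 9.80665 m/s² × 25160 m = 8.167×10^8 Pa = 8060 atm
eclogite: 3408 kg/m³ × 9.80665 m/s² × 14060 m = 4.699×10^8 Pa = 4638 atm
Total = 5.342 + 602.5 + 261.7 + 8060 + 4638 = 13567 atm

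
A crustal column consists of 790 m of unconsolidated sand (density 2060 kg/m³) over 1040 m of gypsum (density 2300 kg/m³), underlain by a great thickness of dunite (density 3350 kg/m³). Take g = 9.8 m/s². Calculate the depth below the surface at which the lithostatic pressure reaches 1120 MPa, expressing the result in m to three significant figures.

34700 m

Pressure at base of upper layers: 2060×9.8×790 + 2300×9.8×1040 = 3.939×10^7 Pa = 39.39 MPa
Remaining pressure to be supplied by dunite: 1.120×10^9 − 3.939×10^7 = 1.081×10^9 Pa
Additional depth in dunite = 1.081×10^9 Pa / (3350 kg/m³ × 9.8 m/s²) = 32915 m
Total depth = 1830 m + 32915 m = 34745 m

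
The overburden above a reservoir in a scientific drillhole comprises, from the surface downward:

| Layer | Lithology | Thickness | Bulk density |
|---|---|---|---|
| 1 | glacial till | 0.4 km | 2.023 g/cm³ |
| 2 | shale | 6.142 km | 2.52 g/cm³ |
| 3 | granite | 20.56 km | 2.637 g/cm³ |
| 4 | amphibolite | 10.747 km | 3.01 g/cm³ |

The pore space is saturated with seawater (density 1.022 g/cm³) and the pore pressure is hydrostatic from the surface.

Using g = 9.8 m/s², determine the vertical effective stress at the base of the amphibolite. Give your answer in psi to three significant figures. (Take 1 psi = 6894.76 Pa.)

Overburden (lithostatic) stress σ_v:
glacial till: 2023 kg/m³ × 9.8 m/s² × 400 m = 7.930×10^6 Pa = 7.930 MPa
shale: 2520 kg/m³ × 9.8 m/s² × 6142 m = 1.517×10^8 Pa = 151.7 MPa
granite: 2637 kg/m³ × 9.8 m/s² × 20560 m = 5.313×10^8 Pa = 531.3 MPa
amphibolite: 3010 kg/m³ × 9.8 m/s² × 10747 m = 3.170×10^8 Pa = 317.0 MPa
Total = 7.930 + 151.7 + 531.3 + 317.0 = 1008.0 MPa
Pore pressure P_p = 1022 kg/m³ × 9.8 m/s² × 37849 m = 3.791×10^8 Pa = 379.1 MPa
Effective stress σ' = σ_v − P_p = 1008 − 379.1 = 628.87 MPa = 91210 psi

91200 psi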